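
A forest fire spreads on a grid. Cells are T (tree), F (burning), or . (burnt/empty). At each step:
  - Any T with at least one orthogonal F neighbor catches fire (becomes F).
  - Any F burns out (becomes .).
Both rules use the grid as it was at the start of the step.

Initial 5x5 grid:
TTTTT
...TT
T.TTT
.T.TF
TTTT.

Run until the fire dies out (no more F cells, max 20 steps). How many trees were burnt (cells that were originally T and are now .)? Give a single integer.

Step 1: +2 fires, +1 burnt (F count now 2)
Step 2: +3 fires, +2 burnt (F count now 3)
Step 3: +4 fires, +3 burnt (F count now 4)
Step 4: +2 fires, +4 burnt (F count now 2)
Step 5: +3 fires, +2 burnt (F count now 3)
Step 6: +1 fires, +3 burnt (F count now 1)
Step 7: +1 fires, +1 burnt (F count now 1)
Step 8: +0 fires, +1 burnt (F count now 0)
Fire out after step 8
Initially T: 17, now '.': 24
Total burnt (originally-T cells now '.'): 16

Answer: 16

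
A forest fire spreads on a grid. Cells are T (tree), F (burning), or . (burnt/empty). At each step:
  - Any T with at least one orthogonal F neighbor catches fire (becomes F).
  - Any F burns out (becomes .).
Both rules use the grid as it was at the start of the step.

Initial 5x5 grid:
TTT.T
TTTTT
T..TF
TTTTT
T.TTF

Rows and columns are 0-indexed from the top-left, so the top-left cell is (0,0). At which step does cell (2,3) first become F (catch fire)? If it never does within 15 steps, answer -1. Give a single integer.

Step 1: cell (2,3)='F' (+4 fires, +2 burnt)
  -> target ignites at step 1
Step 2: cell (2,3)='.' (+4 fires, +4 burnt)
Step 3: cell (2,3)='.' (+2 fires, +4 burnt)
Step 4: cell (2,3)='.' (+3 fires, +2 burnt)
Step 5: cell (2,3)='.' (+3 fires, +3 burnt)
Step 6: cell (2,3)='.' (+3 fires, +3 burnt)
Step 7: cell (2,3)='.' (+0 fires, +3 burnt)
  fire out at step 7

1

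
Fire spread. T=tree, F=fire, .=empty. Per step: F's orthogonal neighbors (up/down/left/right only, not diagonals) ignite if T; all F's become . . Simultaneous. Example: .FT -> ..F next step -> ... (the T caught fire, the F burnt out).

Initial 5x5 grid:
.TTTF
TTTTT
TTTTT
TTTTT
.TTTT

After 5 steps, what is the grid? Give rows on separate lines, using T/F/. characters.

Step 1: 2 trees catch fire, 1 burn out
  .TTF.
  TTTTF
  TTTTT
  TTTTT
  .TTTT
Step 2: 3 trees catch fire, 2 burn out
  .TF..
  TTTF.
  TTTTF
  TTTTT
  .TTTT
Step 3: 4 trees catch fire, 3 burn out
  .F...
  TTF..
  TTTF.
  TTTTF
  .TTTT
Step 4: 4 trees catch fire, 4 burn out
  .....
  TF...
  TTF..
  TTTF.
  .TTTF
Step 5: 4 trees catch fire, 4 burn out
  .....
  F....
  TF...
  TTF..
  .TTF.

.....
F....
TF...
TTF..
.TTF.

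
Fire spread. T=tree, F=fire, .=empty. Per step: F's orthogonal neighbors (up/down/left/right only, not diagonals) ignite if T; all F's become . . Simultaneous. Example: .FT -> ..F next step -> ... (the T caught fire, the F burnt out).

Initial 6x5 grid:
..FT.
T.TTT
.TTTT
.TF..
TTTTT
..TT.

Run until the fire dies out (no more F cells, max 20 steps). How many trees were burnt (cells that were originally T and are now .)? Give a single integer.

Answer: 16

Derivation:
Step 1: +5 fires, +2 burnt (F count now 5)
Step 2: +6 fires, +5 burnt (F count now 6)
Step 3: +5 fires, +6 burnt (F count now 5)
Step 4: +0 fires, +5 burnt (F count now 0)
Fire out after step 4
Initially T: 17, now '.': 29
Total burnt (originally-T cells now '.'): 16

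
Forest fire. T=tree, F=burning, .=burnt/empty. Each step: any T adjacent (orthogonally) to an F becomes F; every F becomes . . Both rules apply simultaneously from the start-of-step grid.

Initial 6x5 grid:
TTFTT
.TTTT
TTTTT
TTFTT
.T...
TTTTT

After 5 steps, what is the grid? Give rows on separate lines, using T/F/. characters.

Step 1: 6 trees catch fire, 2 burn out
  TF.FT
  .TFTT
  TTFTT
  TF.FT
  .T...
  TTTTT
Step 2: 9 trees catch fire, 6 burn out
  F...F
  .F.FT
  TF.FT
  F...F
  .F...
  TTTTT
Step 3: 4 trees catch fire, 9 burn out
  .....
  ....F
  F...F
  .....
  .....
  TFTTT
Step 4: 2 trees catch fire, 4 burn out
  .....
  .....
  .....
  .....
  .....
  F.FTT
Step 5: 1 trees catch fire, 2 burn out
  .....
  .....
  .....
  .....
  .....
  ...FT

.....
.....
.....
.....
.....
...FT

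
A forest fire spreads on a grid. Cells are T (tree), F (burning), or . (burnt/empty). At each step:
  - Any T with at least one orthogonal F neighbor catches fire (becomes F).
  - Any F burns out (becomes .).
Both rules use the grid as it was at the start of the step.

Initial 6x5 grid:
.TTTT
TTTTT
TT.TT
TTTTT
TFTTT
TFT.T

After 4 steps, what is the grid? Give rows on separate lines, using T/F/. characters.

Step 1: 5 trees catch fire, 2 burn out
  .TTTT
  TTTTT
  TT.TT
  TFTTT
  F.FTT
  F.F.T
Step 2: 4 trees catch fire, 5 burn out
  .TTTT
  TTTTT
  TF.TT
  F.FTT
  ...FT
  ....T
Step 3: 4 trees catch fire, 4 burn out
  .TTTT
  TFTTT
  F..TT
  ...FT
  ....F
  ....T
Step 4: 6 trees catch fire, 4 burn out
  .FTTT
  F.FTT
  ...FT
  ....F
  .....
  ....F

.FTTT
F.FTT
...FT
....F
.....
....F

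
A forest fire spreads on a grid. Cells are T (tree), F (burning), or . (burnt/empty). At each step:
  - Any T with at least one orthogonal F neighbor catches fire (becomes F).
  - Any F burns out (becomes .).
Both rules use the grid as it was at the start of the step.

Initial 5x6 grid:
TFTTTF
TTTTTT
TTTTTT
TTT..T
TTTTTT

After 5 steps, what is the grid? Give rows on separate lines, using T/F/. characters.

Step 1: 5 trees catch fire, 2 burn out
  F.FTF.
  TFTTTF
  TTTTTT
  TTT..T
  TTTTTT
Step 2: 6 trees catch fire, 5 burn out
  ...F..
  F.FTF.
  TFTTTF
  TTT..T
  TTTTTT
Step 3: 6 trees catch fire, 6 burn out
  ......
  ...F..
  F.FTF.
  TFT..F
  TTTTTT
Step 4: 5 trees catch fire, 6 burn out
  ......
  ......
  ...F..
  F.F...
  TFTTTF
Step 5: 3 trees catch fire, 5 burn out
  ......
  ......
  ......
  ......
  F.FTF.

......
......
......
......
F.FTF.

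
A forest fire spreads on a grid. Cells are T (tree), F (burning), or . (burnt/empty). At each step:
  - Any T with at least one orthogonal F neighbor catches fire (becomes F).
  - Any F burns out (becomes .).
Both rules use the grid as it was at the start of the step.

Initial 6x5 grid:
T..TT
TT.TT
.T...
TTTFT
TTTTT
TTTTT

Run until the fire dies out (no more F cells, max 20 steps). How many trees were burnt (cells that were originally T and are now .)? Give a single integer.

Step 1: +3 fires, +1 burnt (F count now 3)
Step 2: +4 fires, +3 burnt (F count now 4)
Step 3: +5 fires, +4 burnt (F count now 5)
Step 4: +3 fires, +5 burnt (F count now 3)
Step 5: +2 fires, +3 burnt (F count now 2)
Step 6: +1 fires, +2 burnt (F count now 1)
Step 7: +0 fires, +1 burnt (F count now 0)
Fire out after step 7
Initially T: 22, now '.': 26
Total burnt (originally-T cells now '.'): 18

Answer: 18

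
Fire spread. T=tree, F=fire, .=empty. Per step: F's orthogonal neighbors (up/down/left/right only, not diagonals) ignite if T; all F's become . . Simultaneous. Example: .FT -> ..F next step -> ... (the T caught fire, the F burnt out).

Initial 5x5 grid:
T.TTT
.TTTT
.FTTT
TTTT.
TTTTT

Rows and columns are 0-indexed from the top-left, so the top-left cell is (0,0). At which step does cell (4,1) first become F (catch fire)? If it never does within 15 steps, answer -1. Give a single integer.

Step 1: cell (4,1)='T' (+3 fires, +1 burnt)
Step 2: cell (4,1)='F' (+5 fires, +3 burnt)
  -> target ignites at step 2
Step 3: cell (4,1)='.' (+6 fires, +5 burnt)
Step 4: cell (4,1)='.' (+3 fires, +6 burnt)
Step 5: cell (4,1)='.' (+2 fires, +3 burnt)
Step 6: cell (4,1)='.' (+0 fires, +2 burnt)
  fire out at step 6

2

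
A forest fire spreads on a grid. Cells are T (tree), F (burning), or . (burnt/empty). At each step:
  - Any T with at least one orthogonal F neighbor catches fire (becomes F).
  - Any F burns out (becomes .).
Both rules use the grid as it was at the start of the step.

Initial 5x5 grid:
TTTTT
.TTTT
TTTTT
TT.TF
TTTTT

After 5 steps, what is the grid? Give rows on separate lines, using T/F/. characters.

Step 1: 3 trees catch fire, 1 burn out
  TTTTT
  .TTTT
  TTTTF
  TT.F.
  TTTTF
Step 2: 3 trees catch fire, 3 burn out
  TTTTT
  .TTTF
  TTTF.
  TT...
  TTTF.
Step 3: 4 trees catch fire, 3 burn out
  TTTTF
  .TTF.
  TTF..
  TT...
  TTF..
Step 4: 4 trees catch fire, 4 burn out
  TTTF.
  .TF..
  TF...
  TT...
  TF...
Step 5: 5 trees catch fire, 4 burn out
  TTF..
  .F...
  F....
  TF...
  F....

TTF..
.F...
F....
TF...
F....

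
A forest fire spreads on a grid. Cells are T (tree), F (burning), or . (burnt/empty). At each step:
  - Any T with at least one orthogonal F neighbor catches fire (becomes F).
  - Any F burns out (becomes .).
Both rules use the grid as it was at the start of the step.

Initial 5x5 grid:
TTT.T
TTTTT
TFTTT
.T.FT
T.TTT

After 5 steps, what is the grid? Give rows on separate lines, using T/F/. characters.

Step 1: 7 trees catch fire, 2 burn out
  TTT.T
  TFTTT
  F.FFT
  .F..F
  T.TFT
Step 2: 7 trees catch fire, 7 burn out
  TFT.T
  F.FFT
  ....F
  .....
  T.F.F
Step 3: 3 trees catch fire, 7 burn out
  F.F.T
  ....F
  .....
  .....
  T....
Step 4: 1 trees catch fire, 3 burn out
  ....F
  .....
  .....
  .....
  T....
Step 5: 0 trees catch fire, 1 burn out
  .....
  .....
  .....
  .....
  T....

.....
.....
.....
.....
T....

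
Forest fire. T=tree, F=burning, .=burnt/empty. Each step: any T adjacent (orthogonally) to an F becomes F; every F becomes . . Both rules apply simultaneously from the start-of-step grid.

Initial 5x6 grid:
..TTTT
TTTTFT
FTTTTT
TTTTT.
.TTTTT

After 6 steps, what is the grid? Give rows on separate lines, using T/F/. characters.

Step 1: 7 trees catch fire, 2 burn out
  ..TTFT
  FTTF.F
  .FTTFT
  FTTTT.
  .TTTTT
Step 2: 9 trees catch fire, 7 burn out
  ..TF.F
  .FF...
  ..FF.F
  .FTTF.
  .TTTTT
Step 3: 5 trees catch fire, 9 burn out
  ..F...
  ......
  ......
  ..FF..
  .FTTFT
Step 4: 3 trees catch fire, 5 burn out
  ......
  ......
  ......
  ......
  ..FF.F
Step 5: 0 trees catch fire, 3 burn out
  ......
  ......
  ......
  ......
  ......
Step 6: 0 trees catch fire, 0 burn out
  ......
  ......
  ......
  ......
  ......

......
......
......
......
......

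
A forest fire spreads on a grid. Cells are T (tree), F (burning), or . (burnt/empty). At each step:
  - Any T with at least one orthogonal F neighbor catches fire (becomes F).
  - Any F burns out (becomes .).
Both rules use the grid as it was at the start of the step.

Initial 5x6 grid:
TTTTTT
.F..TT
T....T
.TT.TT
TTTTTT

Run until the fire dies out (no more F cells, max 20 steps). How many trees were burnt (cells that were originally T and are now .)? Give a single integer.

Answer: 19

Derivation:
Step 1: +1 fires, +1 burnt (F count now 1)
Step 2: +2 fires, +1 burnt (F count now 2)
Step 3: +1 fires, +2 burnt (F count now 1)
Step 4: +1 fires, +1 burnt (F count now 1)
Step 5: +2 fires, +1 burnt (F count now 2)
Step 6: +1 fires, +2 burnt (F count now 1)
Step 7: +1 fires, +1 burnt (F count now 1)
Step 8: +1 fires, +1 burnt (F count now 1)
Step 9: +2 fires, +1 burnt (F count now 2)
Step 10: +1 fires, +2 burnt (F count now 1)
Step 11: +1 fires, +1 burnt (F count now 1)
Step 12: +1 fires, +1 burnt (F count now 1)
Step 13: +2 fires, +1 burnt (F count now 2)
Step 14: +2 fires, +2 burnt (F count now 2)
Step 15: +0 fires, +2 burnt (F count now 0)
Fire out after step 15
Initially T: 20, now '.': 29
Total burnt (originally-T cells now '.'): 19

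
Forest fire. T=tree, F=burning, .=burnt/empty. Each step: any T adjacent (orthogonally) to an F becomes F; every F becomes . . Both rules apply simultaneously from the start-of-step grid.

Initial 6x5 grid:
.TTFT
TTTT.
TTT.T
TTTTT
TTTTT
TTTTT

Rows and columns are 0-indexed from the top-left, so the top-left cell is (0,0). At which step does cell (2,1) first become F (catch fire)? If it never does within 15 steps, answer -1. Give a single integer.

Step 1: cell (2,1)='T' (+3 fires, +1 burnt)
Step 2: cell (2,1)='T' (+2 fires, +3 burnt)
Step 3: cell (2,1)='T' (+2 fires, +2 burnt)
Step 4: cell (2,1)='F' (+3 fires, +2 burnt)
  -> target ignites at step 4
Step 5: cell (2,1)='.' (+4 fires, +3 burnt)
Step 6: cell (2,1)='.' (+5 fires, +4 burnt)
Step 7: cell (2,1)='.' (+5 fires, +5 burnt)
Step 8: cell (2,1)='.' (+2 fires, +5 burnt)
Step 9: cell (2,1)='.' (+0 fires, +2 burnt)
  fire out at step 9

4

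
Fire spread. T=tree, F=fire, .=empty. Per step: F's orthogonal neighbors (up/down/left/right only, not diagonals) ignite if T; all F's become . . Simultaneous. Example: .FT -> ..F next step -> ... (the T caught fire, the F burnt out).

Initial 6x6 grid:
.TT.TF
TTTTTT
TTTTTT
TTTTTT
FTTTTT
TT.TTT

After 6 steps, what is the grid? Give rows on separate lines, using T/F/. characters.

Step 1: 5 trees catch fire, 2 burn out
  .TT.F.
  TTTTTF
  TTTTTT
  FTTTTT
  .FTTTT
  FT.TTT
Step 2: 6 trees catch fire, 5 burn out
  .TT...
  TTTTF.
  FTTTTF
  .FTTTT
  ..FTTT
  .F.TTT
Step 3: 7 trees catch fire, 6 burn out
  .TT...
  FTTF..
  .FTTF.
  ..FTTF
  ...FTT
  ...TTT
Step 4: 9 trees catch fire, 7 burn out
  .TT...
  .FF...
  ..FF..
  ...FF.
  ....FF
  ...FTT
Step 5: 4 trees catch fire, 9 burn out
  .FF...
  ......
  ......
  ......
  ......
  ....FF
Step 6: 0 trees catch fire, 4 burn out
  ......
  ......
  ......
  ......
  ......
  ......

......
......
......
......
......
......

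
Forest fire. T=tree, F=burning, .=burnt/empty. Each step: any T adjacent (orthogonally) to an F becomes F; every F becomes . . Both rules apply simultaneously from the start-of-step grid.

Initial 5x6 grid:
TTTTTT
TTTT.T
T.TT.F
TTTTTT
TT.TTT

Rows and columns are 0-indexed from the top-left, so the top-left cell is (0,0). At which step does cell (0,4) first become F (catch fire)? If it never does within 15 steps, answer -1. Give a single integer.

Step 1: cell (0,4)='T' (+2 fires, +1 burnt)
Step 2: cell (0,4)='T' (+3 fires, +2 burnt)
Step 3: cell (0,4)='F' (+3 fires, +3 burnt)
  -> target ignites at step 3
Step 4: cell (0,4)='.' (+4 fires, +3 burnt)
Step 5: cell (0,4)='.' (+4 fires, +4 burnt)
Step 6: cell (0,4)='.' (+4 fires, +4 burnt)
Step 7: cell (0,4)='.' (+4 fires, +4 burnt)
Step 8: cell (0,4)='.' (+1 fires, +4 burnt)
Step 9: cell (0,4)='.' (+0 fires, +1 burnt)
  fire out at step 9

3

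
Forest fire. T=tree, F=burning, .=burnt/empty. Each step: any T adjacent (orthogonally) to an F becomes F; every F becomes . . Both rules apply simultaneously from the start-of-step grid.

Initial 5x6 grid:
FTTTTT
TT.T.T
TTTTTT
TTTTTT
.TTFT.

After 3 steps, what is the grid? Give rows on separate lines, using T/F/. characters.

Step 1: 5 trees catch fire, 2 burn out
  .FTTTT
  FT.T.T
  TTTTTT
  TTTFTT
  .TF.F.
Step 2: 7 trees catch fire, 5 burn out
  ..FTTT
  .F.T.T
  FTTFTT
  TTF.FT
  .F....
Step 3: 8 trees catch fire, 7 burn out
  ...FTT
  ...F.T
  .FF.FT
  FF...F
  ......

...FTT
...F.T
.FF.FT
FF...F
......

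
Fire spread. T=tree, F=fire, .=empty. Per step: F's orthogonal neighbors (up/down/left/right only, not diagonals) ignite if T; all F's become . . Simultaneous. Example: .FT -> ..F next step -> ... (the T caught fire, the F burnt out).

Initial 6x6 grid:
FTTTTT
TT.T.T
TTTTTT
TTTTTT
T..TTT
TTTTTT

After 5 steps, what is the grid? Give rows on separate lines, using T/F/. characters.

Step 1: 2 trees catch fire, 1 burn out
  .FTTTT
  FT.T.T
  TTTTTT
  TTTTTT
  T..TTT
  TTTTTT
Step 2: 3 trees catch fire, 2 burn out
  ..FTTT
  .F.T.T
  FTTTTT
  TTTTTT
  T..TTT
  TTTTTT
Step 3: 3 trees catch fire, 3 burn out
  ...FTT
  ...T.T
  .FTTTT
  FTTTTT
  T..TTT
  TTTTTT
Step 4: 5 trees catch fire, 3 burn out
  ....FT
  ...F.T
  ..FTTT
  .FTTTT
  F..TTT
  TTTTTT
Step 5: 4 trees catch fire, 5 burn out
  .....F
  .....T
  ...FTT
  ..FTTT
  ...TTT
  FTTTTT

.....F
.....T
...FTT
..FTTT
...TTT
FTTTTT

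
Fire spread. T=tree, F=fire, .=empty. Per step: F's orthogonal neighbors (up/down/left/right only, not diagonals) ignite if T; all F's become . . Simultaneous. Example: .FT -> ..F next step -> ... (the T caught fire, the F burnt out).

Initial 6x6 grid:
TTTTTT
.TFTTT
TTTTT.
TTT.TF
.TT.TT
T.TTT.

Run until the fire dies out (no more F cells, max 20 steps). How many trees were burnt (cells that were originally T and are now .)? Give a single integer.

Step 1: +6 fires, +2 burnt (F count now 6)
Step 2: +8 fires, +6 burnt (F count now 8)
Step 3: +7 fires, +8 burnt (F count now 7)
Step 4: +5 fires, +7 burnt (F count now 5)
Step 5: +0 fires, +5 burnt (F count now 0)
Fire out after step 5
Initially T: 27, now '.': 35
Total burnt (originally-T cells now '.'): 26

Answer: 26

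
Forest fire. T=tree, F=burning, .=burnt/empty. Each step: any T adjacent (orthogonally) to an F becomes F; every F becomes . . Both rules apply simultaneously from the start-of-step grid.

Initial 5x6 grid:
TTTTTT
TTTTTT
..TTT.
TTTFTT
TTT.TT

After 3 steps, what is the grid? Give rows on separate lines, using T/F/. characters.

Step 1: 3 trees catch fire, 1 burn out
  TTTTTT
  TTTTTT
  ..TFT.
  TTF.FT
  TTT.TT
Step 2: 7 trees catch fire, 3 burn out
  TTTTTT
  TTTFTT
  ..F.F.
  TF...F
  TTF.FT
Step 3: 6 trees catch fire, 7 burn out
  TTTFTT
  TTF.FT
  ......
  F.....
  TF...F

TTTFTT
TTF.FT
......
F.....
TF...F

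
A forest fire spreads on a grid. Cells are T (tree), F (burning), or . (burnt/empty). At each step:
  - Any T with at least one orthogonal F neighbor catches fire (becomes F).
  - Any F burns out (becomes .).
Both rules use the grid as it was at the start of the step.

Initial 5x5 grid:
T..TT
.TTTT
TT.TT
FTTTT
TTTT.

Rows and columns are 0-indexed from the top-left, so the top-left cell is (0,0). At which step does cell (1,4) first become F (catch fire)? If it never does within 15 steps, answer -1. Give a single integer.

Step 1: cell (1,4)='T' (+3 fires, +1 burnt)
Step 2: cell (1,4)='T' (+3 fires, +3 burnt)
Step 3: cell (1,4)='T' (+3 fires, +3 burnt)
Step 4: cell (1,4)='T' (+4 fires, +3 burnt)
Step 5: cell (1,4)='T' (+2 fires, +4 burnt)
Step 6: cell (1,4)='F' (+2 fires, +2 burnt)
  -> target ignites at step 6
Step 7: cell (1,4)='.' (+1 fires, +2 burnt)
Step 8: cell (1,4)='.' (+0 fires, +1 burnt)
  fire out at step 8

6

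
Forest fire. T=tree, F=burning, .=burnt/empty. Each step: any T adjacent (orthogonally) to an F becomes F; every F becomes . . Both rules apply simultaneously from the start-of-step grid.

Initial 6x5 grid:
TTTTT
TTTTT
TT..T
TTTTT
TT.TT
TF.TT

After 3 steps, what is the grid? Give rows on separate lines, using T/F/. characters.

Step 1: 2 trees catch fire, 1 burn out
  TTTTT
  TTTTT
  TT..T
  TTTTT
  TF.TT
  F..TT
Step 2: 2 trees catch fire, 2 burn out
  TTTTT
  TTTTT
  TT..T
  TFTTT
  F..TT
  ...TT
Step 3: 3 trees catch fire, 2 burn out
  TTTTT
  TTTTT
  TF..T
  F.FTT
  ...TT
  ...TT

TTTTT
TTTTT
TF..T
F.FTT
...TT
...TT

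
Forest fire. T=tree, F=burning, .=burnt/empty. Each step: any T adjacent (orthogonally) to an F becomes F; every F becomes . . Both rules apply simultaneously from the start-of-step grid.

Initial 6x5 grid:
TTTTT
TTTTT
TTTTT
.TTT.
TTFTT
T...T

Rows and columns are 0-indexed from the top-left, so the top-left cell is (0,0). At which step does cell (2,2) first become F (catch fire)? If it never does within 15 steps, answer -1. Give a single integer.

Step 1: cell (2,2)='T' (+3 fires, +1 burnt)
Step 2: cell (2,2)='F' (+5 fires, +3 burnt)
  -> target ignites at step 2
Step 3: cell (2,2)='.' (+5 fires, +5 burnt)
Step 4: cell (2,2)='.' (+5 fires, +5 burnt)
Step 5: cell (2,2)='.' (+4 fires, +5 burnt)
Step 6: cell (2,2)='.' (+2 fires, +4 burnt)
Step 7: cell (2,2)='.' (+0 fires, +2 burnt)
  fire out at step 7

2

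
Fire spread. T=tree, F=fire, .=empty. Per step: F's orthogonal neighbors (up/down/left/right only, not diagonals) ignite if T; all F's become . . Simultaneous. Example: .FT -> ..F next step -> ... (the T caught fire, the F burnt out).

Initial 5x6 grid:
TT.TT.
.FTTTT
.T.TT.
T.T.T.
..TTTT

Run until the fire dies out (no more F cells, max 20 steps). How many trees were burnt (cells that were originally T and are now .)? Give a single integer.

Step 1: +3 fires, +1 burnt (F count now 3)
Step 2: +2 fires, +3 burnt (F count now 2)
Step 3: +3 fires, +2 burnt (F count now 3)
Step 4: +3 fires, +3 burnt (F count now 3)
Step 5: +1 fires, +3 burnt (F count now 1)
Step 6: +1 fires, +1 burnt (F count now 1)
Step 7: +2 fires, +1 burnt (F count now 2)
Step 8: +1 fires, +2 burnt (F count now 1)
Step 9: +1 fires, +1 burnt (F count now 1)
Step 10: +0 fires, +1 burnt (F count now 0)
Fire out after step 10
Initially T: 18, now '.': 29
Total burnt (originally-T cells now '.'): 17

Answer: 17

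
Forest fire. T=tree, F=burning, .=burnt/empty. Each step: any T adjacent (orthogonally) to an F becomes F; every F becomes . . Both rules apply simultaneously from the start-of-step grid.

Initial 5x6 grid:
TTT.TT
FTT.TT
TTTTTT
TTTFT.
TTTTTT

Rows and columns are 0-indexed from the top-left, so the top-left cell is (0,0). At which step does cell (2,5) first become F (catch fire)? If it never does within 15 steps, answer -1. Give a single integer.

Step 1: cell (2,5)='T' (+7 fires, +2 burnt)
Step 2: cell (2,5)='T' (+9 fires, +7 burnt)
Step 3: cell (2,5)='F' (+6 fires, +9 burnt)
  -> target ignites at step 3
Step 4: cell (2,5)='.' (+2 fires, +6 burnt)
Step 5: cell (2,5)='.' (+1 fires, +2 burnt)
Step 6: cell (2,5)='.' (+0 fires, +1 burnt)
  fire out at step 6

3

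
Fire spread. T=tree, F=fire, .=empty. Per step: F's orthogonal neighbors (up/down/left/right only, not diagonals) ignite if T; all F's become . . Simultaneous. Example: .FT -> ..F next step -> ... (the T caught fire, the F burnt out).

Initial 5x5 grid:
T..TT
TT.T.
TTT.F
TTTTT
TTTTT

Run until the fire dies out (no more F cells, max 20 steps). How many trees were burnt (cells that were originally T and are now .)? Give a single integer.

Answer: 16

Derivation:
Step 1: +1 fires, +1 burnt (F count now 1)
Step 2: +2 fires, +1 burnt (F count now 2)
Step 3: +2 fires, +2 burnt (F count now 2)
Step 4: +3 fires, +2 burnt (F count now 3)
Step 5: +3 fires, +3 burnt (F count now 3)
Step 6: +3 fires, +3 burnt (F count now 3)
Step 7: +1 fires, +3 burnt (F count now 1)
Step 8: +1 fires, +1 burnt (F count now 1)
Step 9: +0 fires, +1 burnt (F count now 0)
Fire out after step 9
Initially T: 19, now '.': 22
Total burnt (originally-T cells now '.'): 16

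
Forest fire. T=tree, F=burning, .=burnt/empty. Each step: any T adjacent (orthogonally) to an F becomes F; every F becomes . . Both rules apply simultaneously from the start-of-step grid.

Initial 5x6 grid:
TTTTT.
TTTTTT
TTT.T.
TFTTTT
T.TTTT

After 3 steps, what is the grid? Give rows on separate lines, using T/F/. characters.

Step 1: 3 trees catch fire, 1 burn out
  TTTTT.
  TTTTTT
  TFT.T.
  F.FTTT
  T.TTTT
Step 2: 6 trees catch fire, 3 burn out
  TTTTT.
  TFTTTT
  F.F.T.
  ...FTT
  F.FTTT
Step 3: 5 trees catch fire, 6 burn out
  TFTTT.
  F.FTTT
  ....T.
  ....FT
  ...FTT

TFTTT.
F.FTTT
....T.
....FT
...FTT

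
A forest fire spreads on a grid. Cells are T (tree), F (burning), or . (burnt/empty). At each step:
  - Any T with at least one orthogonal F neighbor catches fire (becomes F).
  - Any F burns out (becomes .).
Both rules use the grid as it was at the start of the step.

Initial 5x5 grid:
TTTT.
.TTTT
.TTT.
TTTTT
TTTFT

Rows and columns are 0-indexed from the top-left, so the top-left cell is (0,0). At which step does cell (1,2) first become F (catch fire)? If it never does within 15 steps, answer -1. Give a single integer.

Step 1: cell (1,2)='T' (+3 fires, +1 burnt)
Step 2: cell (1,2)='T' (+4 fires, +3 burnt)
Step 3: cell (1,2)='T' (+4 fires, +4 burnt)
Step 4: cell (1,2)='F' (+5 fires, +4 burnt)
  -> target ignites at step 4
Step 5: cell (1,2)='.' (+2 fires, +5 burnt)
Step 6: cell (1,2)='.' (+1 fires, +2 burnt)
Step 7: cell (1,2)='.' (+1 fires, +1 burnt)
Step 8: cell (1,2)='.' (+0 fires, +1 burnt)
  fire out at step 8

4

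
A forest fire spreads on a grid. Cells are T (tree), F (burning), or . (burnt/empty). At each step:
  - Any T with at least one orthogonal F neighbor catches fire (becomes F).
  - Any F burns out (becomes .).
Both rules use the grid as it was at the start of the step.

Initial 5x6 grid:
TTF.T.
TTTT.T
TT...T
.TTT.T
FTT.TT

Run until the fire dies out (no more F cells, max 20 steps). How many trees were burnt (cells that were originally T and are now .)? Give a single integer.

Answer: 13

Derivation:
Step 1: +3 fires, +2 burnt (F count now 3)
Step 2: +5 fires, +3 burnt (F count now 5)
Step 3: +3 fires, +5 burnt (F count now 3)
Step 4: +2 fires, +3 burnt (F count now 2)
Step 5: +0 fires, +2 burnt (F count now 0)
Fire out after step 5
Initially T: 19, now '.': 24
Total burnt (originally-T cells now '.'): 13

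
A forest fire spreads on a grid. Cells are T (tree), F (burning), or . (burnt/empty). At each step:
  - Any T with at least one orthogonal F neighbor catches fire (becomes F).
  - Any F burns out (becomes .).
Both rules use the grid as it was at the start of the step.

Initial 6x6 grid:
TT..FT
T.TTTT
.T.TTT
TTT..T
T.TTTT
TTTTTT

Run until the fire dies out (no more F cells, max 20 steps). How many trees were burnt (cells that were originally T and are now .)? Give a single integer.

Step 1: +2 fires, +1 burnt (F count now 2)
Step 2: +3 fires, +2 burnt (F count now 3)
Step 3: +3 fires, +3 burnt (F count now 3)
Step 4: +1 fires, +3 burnt (F count now 1)
Step 5: +1 fires, +1 burnt (F count now 1)
Step 6: +2 fires, +1 burnt (F count now 2)
Step 7: +2 fires, +2 burnt (F count now 2)
Step 8: +2 fires, +2 burnt (F count now 2)
Step 9: +2 fires, +2 burnt (F count now 2)
Step 10: +2 fires, +2 burnt (F count now 2)
Step 11: +3 fires, +2 burnt (F count now 3)
Step 12: +1 fires, +3 burnt (F count now 1)
Step 13: +0 fires, +1 burnt (F count now 0)
Fire out after step 13
Initially T: 27, now '.': 33
Total burnt (originally-T cells now '.'): 24

Answer: 24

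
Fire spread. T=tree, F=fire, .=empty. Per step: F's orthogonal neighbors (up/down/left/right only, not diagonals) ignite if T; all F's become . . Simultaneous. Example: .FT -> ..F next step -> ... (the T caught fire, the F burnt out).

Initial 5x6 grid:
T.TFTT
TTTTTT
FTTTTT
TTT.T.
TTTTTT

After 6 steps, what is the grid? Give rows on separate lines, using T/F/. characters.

Step 1: 6 trees catch fire, 2 burn out
  T.F.FT
  FTTFTT
  .FTTTT
  FTT.T.
  TTTTTT
Step 2: 9 trees catch fire, 6 burn out
  F....F
  .FF.FT
  ..FFTT
  .FT.T.
  FTTTTT
Step 3: 4 trees catch fire, 9 burn out
  ......
  .....F
  ....FT
  ..F.T.
  .FTTTT
Step 4: 3 trees catch fire, 4 burn out
  ......
  ......
  .....F
  ....F.
  ..FTTT
Step 5: 2 trees catch fire, 3 burn out
  ......
  ......
  ......
  ......
  ...FFT
Step 6: 1 trees catch fire, 2 burn out
  ......
  ......
  ......
  ......
  .....F

......
......
......
......
.....F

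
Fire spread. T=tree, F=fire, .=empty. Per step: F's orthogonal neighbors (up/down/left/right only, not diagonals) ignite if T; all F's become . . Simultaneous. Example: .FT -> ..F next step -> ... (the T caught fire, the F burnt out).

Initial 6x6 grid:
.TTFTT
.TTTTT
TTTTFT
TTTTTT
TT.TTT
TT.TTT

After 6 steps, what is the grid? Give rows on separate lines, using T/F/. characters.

Step 1: 7 trees catch fire, 2 burn out
  .TF.FT
  .TTFFT
  TTTF.F
  TTTTFT
  TT.TTT
  TT.TTT
Step 2: 8 trees catch fire, 7 burn out
  .F...F
  .TF..F
  TTF...
  TTTF.F
  TT.TFT
  TT.TTT
Step 3: 6 trees catch fire, 8 burn out
  ......
  .F....
  TF....
  TTF...
  TT.F.F
  TT.TFT
Step 4: 4 trees catch fire, 6 burn out
  ......
  ......
  F.....
  TF....
  TT....
  TT.F.F
Step 5: 2 trees catch fire, 4 burn out
  ......
  ......
  ......
  F.....
  TF....
  TT....
Step 6: 2 trees catch fire, 2 burn out
  ......
  ......
  ......
  ......
  F.....
  TF....

......
......
......
......
F.....
TF....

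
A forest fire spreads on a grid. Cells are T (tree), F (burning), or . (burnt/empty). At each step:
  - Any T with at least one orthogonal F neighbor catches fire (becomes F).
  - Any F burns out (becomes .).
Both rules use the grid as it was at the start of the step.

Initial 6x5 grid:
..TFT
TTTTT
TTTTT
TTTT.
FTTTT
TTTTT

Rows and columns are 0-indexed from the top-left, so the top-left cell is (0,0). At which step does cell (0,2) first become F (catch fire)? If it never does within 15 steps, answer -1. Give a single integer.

Step 1: cell (0,2)='F' (+6 fires, +2 burnt)
  -> target ignites at step 1
Step 2: cell (0,2)='.' (+7 fires, +6 burnt)
Step 3: cell (0,2)='.' (+9 fires, +7 burnt)
Step 4: cell (0,2)='.' (+2 fires, +9 burnt)
Step 5: cell (0,2)='.' (+1 fires, +2 burnt)
Step 6: cell (0,2)='.' (+0 fires, +1 burnt)
  fire out at step 6

1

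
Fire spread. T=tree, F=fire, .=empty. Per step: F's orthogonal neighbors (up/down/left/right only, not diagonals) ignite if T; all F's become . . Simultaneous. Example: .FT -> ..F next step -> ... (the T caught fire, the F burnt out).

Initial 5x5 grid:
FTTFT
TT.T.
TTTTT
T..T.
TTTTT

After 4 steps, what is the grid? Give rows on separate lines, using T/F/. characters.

Step 1: 5 trees catch fire, 2 burn out
  .FF.F
  FT.F.
  TTTTT
  T..T.
  TTTTT
Step 2: 3 trees catch fire, 5 burn out
  .....
  .F...
  FTTFT
  T..T.
  TTTTT
Step 3: 5 trees catch fire, 3 burn out
  .....
  .....
  .FF.F
  F..F.
  TTTTT
Step 4: 2 trees catch fire, 5 burn out
  .....
  .....
  .....
  .....
  FTTFT

.....
.....
.....
.....
FTTFT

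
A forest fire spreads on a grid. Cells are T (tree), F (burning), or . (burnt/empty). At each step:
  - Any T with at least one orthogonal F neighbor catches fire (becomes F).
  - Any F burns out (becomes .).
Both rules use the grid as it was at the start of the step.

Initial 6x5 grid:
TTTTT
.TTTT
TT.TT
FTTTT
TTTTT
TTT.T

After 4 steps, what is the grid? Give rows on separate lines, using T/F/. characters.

Step 1: 3 trees catch fire, 1 burn out
  TTTTT
  .TTTT
  FT.TT
  .FTTT
  FTTTT
  TTT.T
Step 2: 4 trees catch fire, 3 burn out
  TTTTT
  .TTTT
  .F.TT
  ..FTT
  .FTTT
  FTT.T
Step 3: 4 trees catch fire, 4 burn out
  TTTTT
  .FTTT
  ...TT
  ...FT
  ..FTT
  .FT.T
Step 4: 6 trees catch fire, 4 burn out
  TFTTT
  ..FTT
  ...FT
  ....F
  ...FT
  ..F.T

TFTTT
..FTT
...FT
....F
...FT
..F.T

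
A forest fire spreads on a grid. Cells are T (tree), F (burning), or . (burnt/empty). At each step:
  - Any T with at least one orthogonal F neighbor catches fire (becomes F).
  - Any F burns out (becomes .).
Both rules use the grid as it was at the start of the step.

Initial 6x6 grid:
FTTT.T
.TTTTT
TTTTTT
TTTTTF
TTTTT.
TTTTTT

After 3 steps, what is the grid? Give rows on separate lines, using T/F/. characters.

Step 1: 3 trees catch fire, 2 burn out
  .FTT.T
  .TTTTT
  TTTTTF
  TTTTF.
  TTTTT.
  TTTTTT
Step 2: 6 trees catch fire, 3 burn out
  ..FT.T
  .FTTTF
  TTTTF.
  TTTF..
  TTTTF.
  TTTTTT
Step 3: 9 trees catch fire, 6 burn out
  ...F.F
  ..FTF.
  TFTF..
  TTF...
  TTTF..
  TTTTFT

...F.F
..FTF.
TFTF..
TTF...
TTTF..
TTTTFT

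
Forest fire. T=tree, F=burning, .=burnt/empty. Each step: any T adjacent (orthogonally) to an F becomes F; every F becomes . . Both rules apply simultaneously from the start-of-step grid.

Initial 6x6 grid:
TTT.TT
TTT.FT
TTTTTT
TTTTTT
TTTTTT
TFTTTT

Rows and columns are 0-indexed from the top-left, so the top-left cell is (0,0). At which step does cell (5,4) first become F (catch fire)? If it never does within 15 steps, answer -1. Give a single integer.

Step 1: cell (5,4)='T' (+6 fires, +2 burnt)
Step 2: cell (5,4)='T' (+8 fires, +6 burnt)
Step 3: cell (5,4)='F' (+9 fires, +8 burnt)
  -> target ignites at step 3
Step 4: cell (5,4)='.' (+5 fires, +9 burnt)
Step 5: cell (5,4)='.' (+3 fires, +5 burnt)
Step 6: cell (5,4)='.' (+1 fires, +3 burnt)
Step 7: cell (5,4)='.' (+0 fires, +1 burnt)
  fire out at step 7

3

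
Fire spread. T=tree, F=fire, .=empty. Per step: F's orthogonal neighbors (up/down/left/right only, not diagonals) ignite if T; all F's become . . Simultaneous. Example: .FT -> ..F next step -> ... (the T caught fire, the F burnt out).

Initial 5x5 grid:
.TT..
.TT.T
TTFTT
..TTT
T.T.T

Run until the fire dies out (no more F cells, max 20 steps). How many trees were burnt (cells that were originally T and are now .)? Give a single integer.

Step 1: +4 fires, +1 burnt (F count now 4)
Step 2: +6 fires, +4 burnt (F count now 6)
Step 3: +3 fires, +6 burnt (F count now 3)
Step 4: +1 fires, +3 burnt (F count now 1)
Step 5: +0 fires, +1 burnt (F count now 0)
Fire out after step 5
Initially T: 15, now '.': 24
Total burnt (originally-T cells now '.'): 14

Answer: 14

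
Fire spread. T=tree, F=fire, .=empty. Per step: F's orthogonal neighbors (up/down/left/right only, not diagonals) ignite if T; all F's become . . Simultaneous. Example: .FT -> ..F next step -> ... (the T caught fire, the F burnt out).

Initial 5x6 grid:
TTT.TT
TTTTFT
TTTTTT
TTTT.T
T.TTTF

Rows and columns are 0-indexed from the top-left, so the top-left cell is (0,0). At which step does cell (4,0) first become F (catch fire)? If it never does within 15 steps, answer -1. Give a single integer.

Step 1: cell (4,0)='T' (+6 fires, +2 burnt)
Step 2: cell (4,0)='T' (+5 fires, +6 burnt)
Step 3: cell (4,0)='T' (+5 fires, +5 burnt)
Step 4: cell (4,0)='T' (+4 fires, +5 burnt)
Step 5: cell (4,0)='T' (+3 fires, +4 burnt)
Step 6: cell (4,0)='T' (+1 fires, +3 burnt)
Step 7: cell (4,0)='F' (+1 fires, +1 burnt)
  -> target ignites at step 7
Step 8: cell (4,0)='.' (+0 fires, +1 burnt)
  fire out at step 8

7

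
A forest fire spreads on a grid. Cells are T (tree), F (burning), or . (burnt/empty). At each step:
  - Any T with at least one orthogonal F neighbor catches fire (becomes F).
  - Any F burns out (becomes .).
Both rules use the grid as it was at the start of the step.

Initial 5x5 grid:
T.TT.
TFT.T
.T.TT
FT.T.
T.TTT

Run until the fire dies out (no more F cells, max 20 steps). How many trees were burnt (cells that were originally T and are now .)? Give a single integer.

Step 1: +5 fires, +2 burnt (F count now 5)
Step 2: +2 fires, +5 burnt (F count now 2)
Step 3: +1 fires, +2 burnt (F count now 1)
Step 4: +0 fires, +1 burnt (F count now 0)
Fire out after step 4
Initially T: 15, now '.': 18
Total burnt (originally-T cells now '.'): 8

Answer: 8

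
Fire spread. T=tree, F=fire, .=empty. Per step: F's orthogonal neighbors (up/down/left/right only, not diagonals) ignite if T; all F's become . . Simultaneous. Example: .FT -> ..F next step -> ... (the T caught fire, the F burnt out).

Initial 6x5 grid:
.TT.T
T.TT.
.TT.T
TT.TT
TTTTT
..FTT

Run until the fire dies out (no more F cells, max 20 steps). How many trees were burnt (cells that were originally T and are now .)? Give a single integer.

Step 1: +2 fires, +1 burnt (F count now 2)
Step 2: +3 fires, +2 burnt (F count now 3)
Step 3: +4 fires, +3 burnt (F count now 4)
Step 4: +3 fires, +4 burnt (F count now 3)
Step 5: +2 fires, +3 burnt (F count now 2)
Step 6: +1 fires, +2 burnt (F count now 1)
Step 7: +2 fires, +1 burnt (F count now 2)
Step 8: +1 fires, +2 burnt (F count now 1)
Step 9: +0 fires, +1 burnt (F count now 0)
Fire out after step 9
Initially T: 20, now '.': 28
Total burnt (originally-T cells now '.'): 18

Answer: 18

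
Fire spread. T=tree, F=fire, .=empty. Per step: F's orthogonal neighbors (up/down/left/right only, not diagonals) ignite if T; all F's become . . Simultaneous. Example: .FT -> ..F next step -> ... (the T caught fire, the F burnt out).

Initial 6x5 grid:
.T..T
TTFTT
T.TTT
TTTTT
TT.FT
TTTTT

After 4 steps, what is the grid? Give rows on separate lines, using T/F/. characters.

Step 1: 6 trees catch fire, 2 burn out
  .T..T
  TF.FT
  T.FTT
  TTTFT
  TT..F
  TTTFT
Step 2: 8 trees catch fire, 6 burn out
  .F..T
  F...F
  T..FT
  TTF.F
  TT...
  TTF.F
Step 3: 5 trees catch fire, 8 burn out
  ....F
  .....
  F...F
  TF...
  TT...
  TF...
Step 4: 3 trees catch fire, 5 burn out
  .....
  .....
  .....
  F....
  TF...
  F....

.....
.....
.....
F....
TF...
F....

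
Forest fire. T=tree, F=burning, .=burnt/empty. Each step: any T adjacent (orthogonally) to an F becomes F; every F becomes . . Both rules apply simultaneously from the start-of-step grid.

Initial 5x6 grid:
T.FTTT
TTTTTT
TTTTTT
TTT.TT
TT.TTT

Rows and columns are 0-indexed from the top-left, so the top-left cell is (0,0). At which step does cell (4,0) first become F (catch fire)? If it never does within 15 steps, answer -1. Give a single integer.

Step 1: cell (4,0)='T' (+2 fires, +1 burnt)
Step 2: cell (4,0)='T' (+4 fires, +2 burnt)
Step 3: cell (4,0)='T' (+6 fires, +4 burnt)
Step 4: cell (4,0)='T' (+5 fires, +6 burnt)
Step 5: cell (4,0)='T' (+4 fires, +5 burnt)
Step 6: cell (4,0)='F' (+3 fires, +4 burnt)
  -> target ignites at step 6
Step 7: cell (4,0)='.' (+2 fires, +3 burnt)
Step 8: cell (4,0)='.' (+0 fires, +2 burnt)
  fire out at step 8

6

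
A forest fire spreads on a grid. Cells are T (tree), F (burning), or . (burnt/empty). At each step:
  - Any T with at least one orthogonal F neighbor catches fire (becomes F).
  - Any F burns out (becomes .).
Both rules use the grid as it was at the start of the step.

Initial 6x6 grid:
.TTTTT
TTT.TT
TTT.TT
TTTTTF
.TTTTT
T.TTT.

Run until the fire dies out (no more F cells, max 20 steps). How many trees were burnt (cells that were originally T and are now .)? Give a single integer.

Answer: 28

Derivation:
Step 1: +3 fires, +1 burnt (F count now 3)
Step 2: +4 fires, +3 burnt (F count now 4)
Step 3: +5 fires, +4 burnt (F count now 5)
Step 4: +5 fires, +5 burnt (F count now 5)
Step 5: +6 fires, +5 burnt (F count now 6)
Step 6: +3 fires, +6 burnt (F count now 3)
Step 7: +2 fires, +3 burnt (F count now 2)
Step 8: +0 fires, +2 burnt (F count now 0)
Fire out after step 8
Initially T: 29, now '.': 35
Total burnt (originally-T cells now '.'): 28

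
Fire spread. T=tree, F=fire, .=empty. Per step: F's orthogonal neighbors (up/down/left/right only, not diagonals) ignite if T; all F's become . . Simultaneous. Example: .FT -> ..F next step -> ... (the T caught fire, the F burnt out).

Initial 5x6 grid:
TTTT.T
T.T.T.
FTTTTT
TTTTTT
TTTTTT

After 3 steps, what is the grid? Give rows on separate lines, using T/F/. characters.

Step 1: 3 trees catch fire, 1 burn out
  TTTT.T
  F.T.T.
  .FTTTT
  FTTTTT
  TTTTTT
Step 2: 4 trees catch fire, 3 burn out
  FTTT.T
  ..T.T.
  ..FTTT
  .FTTTT
  FTTTTT
Step 3: 5 trees catch fire, 4 burn out
  .FTT.T
  ..F.T.
  ...FTT
  ..FTTT
  .FTTTT

.FTT.T
..F.T.
...FTT
..FTTT
.FTTTT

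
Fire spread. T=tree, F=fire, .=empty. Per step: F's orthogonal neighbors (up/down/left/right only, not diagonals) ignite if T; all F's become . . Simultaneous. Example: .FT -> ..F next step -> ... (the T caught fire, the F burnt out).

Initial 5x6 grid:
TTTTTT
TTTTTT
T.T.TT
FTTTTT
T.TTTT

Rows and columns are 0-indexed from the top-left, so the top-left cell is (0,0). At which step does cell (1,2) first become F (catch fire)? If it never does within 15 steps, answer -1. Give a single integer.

Step 1: cell (1,2)='T' (+3 fires, +1 burnt)
Step 2: cell (1,2)='T' (+2 fires, +3 burnt)
Step 3: cell (1,2)='T' (+5 fires, +2 burnt)
Step 4: cell (1,2)='F' (+4 fires, +5 burnt)
  -> target ignites at step 4
Step 5: cell (1,2)='.' (+5 fires, +4 burnt)
Step 6: cell (1,2)='.' (+4 fires, +5 burnt)
Step 7: cell (1,2)='.' (+2 fires, +4 burnt)
Step 8: cell (1,2)='.' (+1 fires, +2 burnt)
Step 9: cell (1,2)='.' (+0 fires, +1 burnt)
  fire out at step 9

4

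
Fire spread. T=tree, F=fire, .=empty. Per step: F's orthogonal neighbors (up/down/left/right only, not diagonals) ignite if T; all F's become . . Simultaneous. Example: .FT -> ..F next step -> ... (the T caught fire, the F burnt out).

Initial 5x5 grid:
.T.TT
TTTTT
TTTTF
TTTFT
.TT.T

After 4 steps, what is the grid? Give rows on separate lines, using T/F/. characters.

Step 1: 4 trees catch fire, 2 burn out
  .T.TT
  TTTTF
  TTTF.
  TTF.F
  .TT.T
Step 2: 6 trees catch fire, 4 burn out
  .T.TF
  TTTF.
  TTF..
  TF...
  .TF.F
Step 3: 5 trees catch fire, 6 burn out
  .T.F.
  TTF..
  TF...
  F....
  .F...
Step 4: 2 trees catch fire, 5 burn out
  .T...
  TF...
  F....
  .....
  .....

.T...
TF...
F....
.....
.....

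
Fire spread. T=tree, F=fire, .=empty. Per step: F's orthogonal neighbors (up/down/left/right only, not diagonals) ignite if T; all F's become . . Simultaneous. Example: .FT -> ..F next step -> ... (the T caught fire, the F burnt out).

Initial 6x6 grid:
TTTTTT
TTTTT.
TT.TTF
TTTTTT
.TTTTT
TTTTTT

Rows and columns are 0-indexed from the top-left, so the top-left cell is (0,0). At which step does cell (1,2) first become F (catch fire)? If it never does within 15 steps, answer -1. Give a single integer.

Step 1: cell (1,2)='T' (+2 fires, +1 burnt)
Step 2: cell (1,2)='T' (+4 fires, +2 burnt)
Step 3: cell (1,2)='T' (+5 fires, +4 burnt)
Step 4: cell (1,2)='F' (+6 fires, +5 burnt)
  -> target ignites at step 4
Step 5: cell (1,2)='.' (+5 fires, +6 burnt)
Step 6: cell (1,2)='.' (+6 fires, +5 burnt)
Step 7: cell (1,2)='.' (+3 fires, +6 burnt)
Step 8: cell (1,2)='.' (+1 fires, +3 burnt)
Step 9: cell (1,2)='.' (+0 fires, +1 burnt)
  fire out at step 9

4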